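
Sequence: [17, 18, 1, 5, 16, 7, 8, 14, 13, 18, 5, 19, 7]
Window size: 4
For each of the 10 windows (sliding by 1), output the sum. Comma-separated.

41, 40, 29, 36, 45, 42, 53, 50, 55, 49

17 18 1 5 → sum 41
18 1 5 16 → sum 40
1 5 16 7 → sum 29
5 16 7 8 → sum 36
16 7 8 14 → sum 45
7 8 14 13 → sum 42
8 14 13 18 → sum 53
14 13 18 5 → sum 50
13 18 5 19 → sum 55
18 5 19 7 → sum 49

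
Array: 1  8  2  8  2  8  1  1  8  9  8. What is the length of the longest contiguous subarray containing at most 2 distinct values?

5

[1] 1 distinct, len 1
[1, 8] 2 distinct, len 2
[8, 2] 2 distinct, len 2
[8, 2, 8] 2 distinct, len 3
[8, 2, 8, 2] 2 distinct, len 4
[8, 2, 8, 2, 8] 2 distinct, len 5
[8, 1] 2 distinct, len 2
[8, 1, 1] 2 distinct, len 3
[8, 1, 1, 8] 2 distinct, len 4
[8, 9] 2 distinct, len 2
[8, 9, 8] 2 distinct, len 3
Longest length with ≤2 distinct: 5.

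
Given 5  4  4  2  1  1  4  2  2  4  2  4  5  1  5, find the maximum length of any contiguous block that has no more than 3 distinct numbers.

11

add 5: window [5] (1 distinct), len 1
add 4: window [5, 4] (2 distinct), len 2
add 4: window [5, 4, 4] (2 distinct), len 3
add 2: window [5, 4, 4, 2] (3 distinct), len 4
add 1: window [4, 4, 2, 1] (3 distinct), len 4
add 1: window [4, 4, 2, 1, 1] (3 distinct), len 5
add 4: window [4, 4, 2, 1, 1, 4] (3 distinct), len 6
add 2: window [4, 4, 2, 1, 1, 4, 2] (3 distinct), len 7
add 2: window [4, 4, 2, 1, 1, 4, 2, 2] (3 distinct), len 8
add 4: window [4, 4, 2, 1, 1, 4, 2, 2, 4] (3 distinct), len 9
add 2: window [4, 4, 2, 1, 1, 4, 2, 2, 4, 2] (3 distinct), len 10
add 4: window [4, 4, 2, 1, 1, 4, 2, 2, 4, 2, 4] (3 distinct), len 11
add 5: window [4, 2, 2, 4, 2, 4, 5] (3 distinct), len 7
add 1: window [4, 5, 1] (3 distinct), len 3
add 5: window [4, 5, 1, 5] (3 distinct), len 4
Longest length with ≤3 distinct: 11.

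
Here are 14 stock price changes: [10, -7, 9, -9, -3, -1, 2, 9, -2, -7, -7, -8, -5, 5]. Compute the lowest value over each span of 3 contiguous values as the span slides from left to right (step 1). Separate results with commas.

10 -7 9 → min -7
-7 9 -9 → min -9
9 -9 -3 → min -9
-9 -3 -1 → min -9
-3 -1 2 → min -3
-1 2 9 → min -1
2 9 -2 → min -2
9 -2 -7 → min -7
-2 -7 -7 → min -7
-7 -7 -8 → min -8
-7 -8 -5 → min -8
-8 -5 5 → min -8

-7, -9, -9, -9, -3, -1, -2, -7, -7, -8, -8, -8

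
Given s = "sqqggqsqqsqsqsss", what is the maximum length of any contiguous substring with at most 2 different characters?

Extend right; when distinct count exceeds 2, shrink from the left:
[s] 1 distinct, len 1
[s, q] 2 distinct, len 2
[s, q, q] 2 distinct, len 3
[q, q, g] 2 distinct, len 3
[q, q, g, g] 2 distinct, len 4
[q, q, g, g, q] 2 distinct, len 5
[q, s] 2 distinct, len 2
[q, s, q] 2 distinct, len 3
[q, s, q, q] 2 distinct, len 4
[q, s, q, q, s] 2 distinct, len 5
[q, s, q, q, s, q] 2 distinct, len 6
[q, s, q, q, s, q, s] 2 distinct, len 7
[q, s, q, q, s, q, s, q] 2 distinct, len 8
[q, s, q, q, s, q, s, q, s] 2 distinct, len 9
[q, s, q, q, s, q, s, q, s, s] 2 distinct, len 10
[q, s, q, q, s, q, s, q, s, s, s] 2 distinct, len 11
Longest length with ≤2 distinct: 11.

11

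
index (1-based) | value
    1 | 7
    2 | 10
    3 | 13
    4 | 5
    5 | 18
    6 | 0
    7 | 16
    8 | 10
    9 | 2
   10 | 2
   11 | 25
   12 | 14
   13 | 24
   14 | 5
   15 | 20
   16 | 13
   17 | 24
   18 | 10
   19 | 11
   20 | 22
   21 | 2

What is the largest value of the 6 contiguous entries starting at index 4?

18

Elements at indices 4..9: 5, 18, 0, 16, 10, 2
max(5, 18, 0, 16, 10, 2) = 18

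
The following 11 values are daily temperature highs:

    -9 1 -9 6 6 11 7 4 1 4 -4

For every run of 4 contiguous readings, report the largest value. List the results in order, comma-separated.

(-9, 1, -9, 6) → max 6
(1, -9, 6, 6) → max 6
(-9, 6, 6, 11) → max 11
(6, 6, 11, 7) → max 11
(6, 11, 7, 4) → max 11
(11, 7, 4, 1) → max 11
(7, 4, 1, 4) → max 7
(4, 1, 4, -4) → max 4

6, 6, 11, 11, 11, 11, 7, 4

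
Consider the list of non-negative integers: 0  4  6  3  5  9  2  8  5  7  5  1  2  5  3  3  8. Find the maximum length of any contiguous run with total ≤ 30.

Extend to the right; shrink from the left whenever the sum exceeds 30:
add 0: [0] sum 0, len 1
add 4: [0, 4] sum 4, len 2
add 6: [0, 4, 6] sum 10, len 3
add 3: [0, 4, 6, 3] sum 13, len 4
add 5: [0, 4, 6, 3, 5] sum 18, len 5
add 9: [0, 4, 6, 3, 5, 9] sum 27, len 6
add 2: [0, 4, 6, 3, 5, 9, 2] sum 29, len 7
add 8: [3, 5, 9, 2, 8] sum 27, len 5
add 5: [5, 9, 2, 8, 5] sum 29, len 5
add 7: [2, 8, 5, 7] sum 22, len 4
add 5: [2, 8, 5, 7, 5] sum 27, len 5
add 1: [2, 8, 5, 7, 5, 1] sum 28, len 6
add 2: [2, 8, 5, 7, 5, 1, 2] sum 30, len 7
add 5: [5, 7, 5, 1, 2, 5] sum 25, len 6
add 3: [5, 7, 5, 1, 2, 5, 3] sum 28, len 7
add 3: [7, 5, 1, 2, 5, 3, 3] sum 26, len 7
add 8: [5, 1, 2, 5, 3, 3, 8] sum 27, len 7
Longest length seen: 7.

7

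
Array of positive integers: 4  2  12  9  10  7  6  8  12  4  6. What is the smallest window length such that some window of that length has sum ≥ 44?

add 4: running sum 4 < 44
add 2: running sum 6 < 44
add 12: running sum 18 < 44
add 9: running sum 27 < 44
add 10: running sum 37 < 44
add 7: shortest ending here [4, 2, 12, 9, 10, 7] sum 44, len 6
add 6: shortest ending here [12, 9, 10, 7, 6] sum 44, len 5
add 8: shortest ending here [12, 9, 10, 7, 6, 8] sum 52, len 6
add 12: shortest ending here [9, 10, 7, 6, 8, 12] sum 52, len 6
add 4: shortest ending here [10, 7, 6, 8, 12, 4] sum 47, len 6
add 6: shortest ending here [10, 7, 6, 8, 12, 4, 6] sum 53, len 7
Shortest qualifying length: 5.

5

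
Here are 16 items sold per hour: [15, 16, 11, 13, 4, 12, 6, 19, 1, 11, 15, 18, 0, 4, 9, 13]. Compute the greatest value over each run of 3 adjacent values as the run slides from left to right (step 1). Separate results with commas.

16, 16, 13, 13, 12, 19, 19, 19, 15, 18, 18, 18, 9, 13

[15, 16, 11] → max 16
[16, 11, 13] → max 16
[11, 13, 4] → max 13
[13, 4, 12] → max 13
[4, 12, 6] → max 12
[12, 6, 19] → max 19
[6, 19, 1] → max 19
[19, 1, 11] → max 19
[1, 11, 15] → max 15
[11, 15, 18] → max 18
[15, 18, 0] → max 18
[18, 0, 4] → max 18
[0, 4, 9] → max 9
[4, 9, 13] → max 13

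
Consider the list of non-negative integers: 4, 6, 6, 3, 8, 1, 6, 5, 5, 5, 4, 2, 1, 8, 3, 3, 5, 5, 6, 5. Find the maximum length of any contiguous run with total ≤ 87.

19

[4] sum 4 len 1
[4, 6] sum 10 len 2
[4, 6, 6] sum 16 len 3
[4, 6, 6, 3] sum 19 len 4
[4, 6, 6, 3, 8] sum 27 len 5
[4, 6, 6, 3, 8, 1] sum 28 len 6
[4, 6, 6, 3, 8, 1, 6] sum 34 len 7
[4, 6, 6, 3, 8, 1, 6, 5] sum 39 len 8
[4, 6, 6, 3, 8, 1, 6, 5, 5] sum 44 len 9
[4, 6, 6, 3, 8, 1, 6, 5, 5, 5] sum 49 len 10
[4, 6, 6, 3, 8, 1, 6, 5, 5, 5, 4] sum 53 len 11
[4, 6, 6, 3, 8, 1, 6, 5, 5, 5, 4, 2] sum 55 len 12
[4, 6, 6, 3, 8, 1, 6, 5, 5, 5, 4, 2, 1] sum 56 len 13
[4, 6, 6, 3, 8, 1, 6, 5, 5, 5, 4, 2, 1, 8] sum 64 len 14
[4, 6, 6, 3, 8, 1, 6, 5, 5, 5, 4, 2, 1, 8, 3] sum 67 len 15
[4, 6, 6, 3, 8, 1, 6, 5, 5, 5, 4, 2, 1, 8, 3, 3] sum 70 len 16
[4, 6, 6, 3, 8, 1, 6, 5, 5, 5, 4, 2, 1, 8, 3, 3, 5] sum 75 len 17
[4, 6, 6, 3, 8, 1, 6, 5, 5, 5, 4, 2, 1, 8, 3, 3, 5, 5] sum 80 len 18
[4, 6, 6, 3, 8, 1, 6, 5, 5, 5, 4, 2, 1, 8, 3, 3, 5, 5, 6] sum 86 len 19
[6, 6, 3, 8, 1, 6, 5, 5, 5, 4, 2, 1, 8, 3, 3, 5, 5, 6, 5] sum 87 len 19
Longest length seen: 19.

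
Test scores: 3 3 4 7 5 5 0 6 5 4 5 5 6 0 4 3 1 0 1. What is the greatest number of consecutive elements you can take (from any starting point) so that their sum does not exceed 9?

add 3: [3] sum 3, len 1
add 3: [3, 3] sum 6, len 2
add 4: [3, 4] sum 7, len 2
add 7: [7] sum 7, len 1
add 5: [5] sum 5, len 1
add 5: [5] sum 5, len 1
add 0: [5, 0] sum 5, len 2
add 6: [0, 6] sum 6, len 2
add 5: [5] sum 5, len 1
add 4: [5, 4] sum 9, len 2
add 5: [4, 5] sum 9, len 2
add 5: [5] sum 5, len 1
add 6: [6] sum 6, len 1
add 0: [6, 0] sum 6, len 2
add 4: [0, 4] sum 4, len 2
add 3: [0, 4, 3] sum 7, len 3
add 1: [0, 4, 3, 1] sum 8, len 4
add 0: [0, 4, 3, 1, 0] sum 8, len 5
add 1: [0, 4, 3, 1, 0, 1] sum 9, len 6
Longest length seen: 6.

6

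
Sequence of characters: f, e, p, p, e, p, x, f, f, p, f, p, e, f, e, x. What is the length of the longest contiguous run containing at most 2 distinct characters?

add f: window [f] (1 distinct), len 1
add e: window [f, e] (2 distinct), len 2
add p: window [e, p] (2 distinct), len 2
add p: window [e, p, p] (2 distinct), len 3
add e: window [e, p, p, e] (2 distinct), len 4
add p: window [e, p, p, e, p] (2 distinct), len 5
add x: window [p, x] (2 distinct), len 2
add f: window [x, f] (2 distinct), len 2
add f: window [x, f, f] (2 distinct), len 3
add p: window [f, f, p] (2 distinct), len 3
add f: window [f, f, p, f] (2 distinct), len 4
add p: window [f, f, p, f, p] (2 distinct), len 5
add e: window [p, e] (2 distinct), len 2
add f: window [e, f] (2 distinct), len 2
add e: window [e, f, e] (2 distinct), len 3
add x: window [e, x] (2 distinct), len 2
Longest length with ≤2 distinct: 5.

5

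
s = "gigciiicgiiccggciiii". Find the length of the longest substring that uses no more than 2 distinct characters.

Extend right; when distinct count exceeds 2, shrink from the left:
add g: window [g] (1 distinct), len 1
add i: window [g, i] (2 distinct), len 2
add g: window [g, i, g] (2 distinct), len 3
add c: window [g, c] (2 distinct), len 2
add i: window [c, i] (2 distinct), len 2
add i: window [c, i, i] (2 distinct), len 3
add i: window [c, i, i, i] (2 distinct), len 4
add c: window [c, i, i, i, c] (2 distinct), len 5
add g: window [c, g] (2 distinct), len 2
add i: window [g, i] (2 distinct), len 2
add i: window [g, i, i] (2 distinct), len 3
add c: window [i, i, c] (2 distinct), len 3
add c: window [i, i, c, c] (2 distinct), len 4
add g: window [c, c, g] (2 distinct), len 3
add g: window [c, c, g, g] (2 distinct), len 4
add c: window [c, c, g, g, c] (2 distinct), len 5
add i: window [c, i] (2 distinct), len 2
add i: window [c, i, i] (2 distinct), len 3
add i: window [c, i, i, i] (2 distinct), len 4
add i: window [c, i, i, i, i] (2 distinct), len 5
Longest length with ≤2 distinct: 5.

5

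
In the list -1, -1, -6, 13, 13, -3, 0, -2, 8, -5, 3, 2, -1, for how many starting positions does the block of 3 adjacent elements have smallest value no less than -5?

8

(-1, -1, -6) → min -6
(-1, -6, 13) → min -6
(-6, 13, 13) → min -6
(13, 13, -3) → min -3  ≥ -5 ✓
(13, -3, 0) → min -3  ≥ -5 ✓
(-3, 0, -2) → min -3  ≥ -5 ✓
(0, -2, 8) → min -2  ≥ -5 ✓
(-2, 8, -5) → min -5  ≥ -5 ✓
(8, -5, 3) → min -5  ≥ -5 ✓
(-5, 3, 2) → min -5  ≥ -5 ✓
(3, 2, -1) → min -1  ≥ -5 ✓
8 windows satisfy the condition.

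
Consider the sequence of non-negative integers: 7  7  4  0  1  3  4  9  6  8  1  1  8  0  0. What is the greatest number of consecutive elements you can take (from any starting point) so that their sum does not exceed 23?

6

Extend to the right; shrink from the left whenever the sum exceeds 23:
[7] sum 7 len 1
[7, 7] sum 14 len 2
[7, 7, 4] sum 18 len 3
[7, 7, 4, 0] sum 18 len 4
[7, 7, 4, 0, 1] sum 19 len 5
[7, 7, 4, 0, 1, 3] sum 22 len 6
[7, 4, 0, 1, 3, 4] sum 19 len 6
[4, 0, 1, 3, 4, 9] sum 21 len 6
[0, 1, 3, 4, 9, 6] sum 23 len 6
[9, 6, 8] sum 23 len 3
[6, 8, 1] sum 15 len 3
[6, 8, 1, 1] sum 16 len 4
[8, 1, 1, 8] sum 18 len 4
[8, 1, 1, 8, 0] sum 18 len 5
[8, 1, 1, 8, 0, 0] sum 18 len 6
Longest length seen: 6.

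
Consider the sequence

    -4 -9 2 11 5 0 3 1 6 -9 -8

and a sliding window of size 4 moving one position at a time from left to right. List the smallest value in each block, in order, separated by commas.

-4 -9 2 11 → min -9
-9 2 11 5 → min -9
2 11 5 0 → min 0
11 5 0 3 → min 0
5 0 3 1 → min 0
0 3 1 6 → min 0
3 1 6 -9 → min -9
1 6 -9 -8 → min -9

-9, -9, 0, 0, 0, 0, -9, -9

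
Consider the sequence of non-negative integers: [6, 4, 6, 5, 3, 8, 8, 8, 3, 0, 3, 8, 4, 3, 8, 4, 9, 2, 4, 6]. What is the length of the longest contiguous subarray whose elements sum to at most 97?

Extend to the right; shrink from the left whenever the sum exceeds 97:
[6] sum 6 len 1
[6, 4] sum 10 len 2
[6, 4, 6] sum 16 len 3
[6, 4, 6, 5] sum 21 len 4
[6, 4, 6, 5, 3] sum 24 len 5
[6, 4, 6, 5, 3, 8] sum 32 len 6
[6, 4, 6, 5, 3, 8, 8] sum 40 len 7
[6, 4, 6, 5, 3, 8, 8, 8] sum 48 len 8
[6, 4, 6, 5, 3, 8, 8, 8, 3] sum 51 len 9
[6, 4, 6, 5, 3, 8, 8, 8, 3, 0] sum 51 len 10
[6, 4, 6, 5, 3, 8, 8, 8, 3, 0, 3] sum 54 len 11
[6, 4, 6, 5, 3, 8, 8, 8, 3, 0, 3, 8] sum 62 len 12
[6, 4, 6, 5, 3, 8, 8, 8, 3, 0, 3, 8, 4] sum 66 len 13
[6, 4, 6, 5, 3, 8, 8, 8, 3, 0, 3, 8, 4, 3] sum 69 len 14
[6, 4, 6, 5, 3, 8, 8, 8, 3, 0, 3, 8, 4, 3, 8] sum 77 len 15
[6, 4, 6, 5, 3, 8, 8, 8, 3, 0, 3, 8, 4, 3, 8, 4] sum 81 len 16
[6, 4, 6, 5, 3, 8, 8, 8, 3, 0, 3, 8, 4, 3, 8, 4, 9] sum 90 len 17
[6, 4, 6, 5, 3, 8, 8, 8, 3, 0, 3, 8, 4, 3, 8, 4, 9, 2] sum 92 len 18
[6, 4, 6, 5, 3, 8, 8, 8, 3, 0, 3, 8, 4, 3, 8, 4, 9, 2, 4] sum 96 len 19
[4, 6, 5, 3, 8, 8, 8, 3, 0, 3, 8, 4, 3, 8, 4, 9, 2, 4, 6] sum 96 len 19
Longest length seen: 19.

19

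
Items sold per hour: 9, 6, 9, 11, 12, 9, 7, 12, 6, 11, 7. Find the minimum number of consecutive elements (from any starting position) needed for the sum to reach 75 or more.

8

add 9: running sum 9 < 75
add 6: running sum 15 < 75
add 9: running sum 24 < 75
add 11: running sum 35 < 75
add 12: running sum 47 < 75
add 9: running sum 56 < 75
add 7: running sum 63 < 75
add 12: shortest ending here [9, 6, 9, 11, 12, 9, 7, 12] sum 75, len 8
add 6: shortest ending here [9, 6, 9, 11, 12, 9, 7, 12, 6] sum 81, len 9
add 11: shortest ending here [9, 11, 12, 9, 7, 12, 6, 11] sum 77, len 8
add 7: shortest ending here [11, 12, 9, 7, 12, 6, 11, 7] sum 75, len 8
Shortest qualifying length: 8.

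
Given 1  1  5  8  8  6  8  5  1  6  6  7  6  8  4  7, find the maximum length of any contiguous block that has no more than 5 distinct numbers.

14

Extend right; when distinct count exceeds 5, shrink from the left:
[1] 1 distinct, len 1
[1, 1] 1 distinct, len 2
[1, 1, 5] 2 distinct, len 3
[1, 1, 5, 8] 3 distinct, len 4
[1, 1, 5, 8, 8] 3 distinct, len 5
[1, 1, 5, 8, 8, 6] 4 distinct, len 6
[1, 1, 5, 8, 8, 6, 8] 4 distinct, len 7
[1, 1, 5, 8, 8, 6, 8, 5] 4 distinct, len 8
[1, 1, 5, 8, 8, 6, 8, 5, 1] 4 distinct, len 9
[1, 1, 5, 8, 8, 6, 8, 5, 1, 6] 4 distinct, len 10
[1, 1, 5, 8, 8, 6, 8, 5, 1, 6, 6] 4 distinct, len 11
[1, 1, 5, 8, 8, 6, 8, 5, 1, 6, 6, 7] 5 distinct, len 12
[1, 1, 5, 8, 8, 6, 8, 5, 1, 6, 6, 7, 6] 5 distinct, len 13
[1, 1, 5, 8, 8, 6, 8, 5, 1, 6, 6, 7, 6, 8] 5 distinct, len 14
[1, 6, 6, 7, 6, 8, 4] 5 distinct, len 7
[1, 6, 6, 7, 6, 8, 4, 7] 5 distinct, len 8
Longest length with ≤5 distinct: 14.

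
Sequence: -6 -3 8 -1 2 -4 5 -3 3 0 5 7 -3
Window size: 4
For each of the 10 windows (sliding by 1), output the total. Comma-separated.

-2, 6, 5, 2, 0, 1, 5, 5, 15, 9

(-6, -3, 8, -1) → sum -2
(-3, 8, -1, 2) → sum 6
(8, -1, 2, -4) → sum 5
(-1, 2, -4, 5) → sum 2
(2, -4, 5, -3) → sum 0
(-4, 5, -3, 3) → sum 1
(5, -3, 3, 0) → sum 5
(-3, 3, 0, 5) → sum 5
(3, 0, 5, 7) → sum 15
(0, 5, 7, -3) → sum 9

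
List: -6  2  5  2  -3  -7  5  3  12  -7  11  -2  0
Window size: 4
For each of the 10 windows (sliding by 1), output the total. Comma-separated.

-6 2 5 2 → sum 3
2 5 2 -3 → sum 6
5 2 -3 -7 → sum -3
2 -3 -7 5 → sum -3
-3 -7 5 3 → sum -2
-7 5 3 12 → sum 13
5 3 12 -7 → sum 13
3 12 -7 11 → sum 19
12 -7 11 -2 → sum 14
-7 11 -2 0 → sum 2

3, 6, -3, -3, -2, 13, 13, 19, 14, 2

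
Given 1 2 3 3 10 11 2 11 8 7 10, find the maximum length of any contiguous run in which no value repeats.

[1] len 1
[1, 2] len 2
[1, 2, 3] len 3
[3] len 1
[3, 10] len 2
[3, 10, 11] len 3
[3, 10, 11, 2] len 4
[2, 11] len 2
[2, 11, 8] len 3
[2, 11, 8, 7] len 4
[2, 11, 8, 7, 10] len 5
Longest all-distinct length: 5.

5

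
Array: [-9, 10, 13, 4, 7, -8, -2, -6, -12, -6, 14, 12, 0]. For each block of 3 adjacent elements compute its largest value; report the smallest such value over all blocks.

-6

Window maxs for each of the 11 positions:
(-9, 10, 13) → max 13
(10, 13, 4) → max 13
(13, 4, 7) → max 13
(4, 7, -8) → max 7
(7, -8, -2) → max 7
(-8, -2, -6) → max -2
(-2, -6, -12) → max -2
(-6, -12, -6) → max -6
(-12, -6, 14) → max 14
(-6, 14, 12) → max 14
(14, 12, 0) → max 14
Smallest of these is -6.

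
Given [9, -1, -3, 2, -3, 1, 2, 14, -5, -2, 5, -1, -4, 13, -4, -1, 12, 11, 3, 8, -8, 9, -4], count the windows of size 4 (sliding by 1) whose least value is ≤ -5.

(9, -1, -3, 2) → min -3
(-1, -3, 2, -3) → min -3
(-3, 2, -3, 1) → min -3
(2, -3, 1, 2) → min -3
(-3, 1, 2, 14) → min -3
(1, 2, 14, -5) → min -5  ≤ -5 ✓
(2, 14, -5, -2) → min -5  ≤ -5 ✓
(14, -5, -2, 5) → min -5  ≤ -5 ✓
(-5, -2, 5, -1) → min -5  ≤ -5 ✓
(-2, 5, -1, -4) → min -4
(5, -1, -4, 13) → min -4
(-1, -4, 13, -4) → min -4
(-4, 13, -4, -1) → min -4
(13, -4, -1, 12) → min -4
(-4, -1, 12, 11) → min -4
(-1, 12, 11, 3) → min -1
(12, 11, 3, 8) → min 3
(11, 3, 8, -8) → min -8  ≤ -5 ✓
(3, 8, -8, 9) → min -8  ≤ -5 ✓
(8, -8, 9, -4) → min -8  ≤ -5 ✓
7 windows satisfy the condition.

7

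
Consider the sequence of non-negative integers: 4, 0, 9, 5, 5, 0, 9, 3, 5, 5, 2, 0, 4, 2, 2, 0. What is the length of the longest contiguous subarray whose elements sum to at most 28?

Extend to the right; shrink from the left whenever the sum exceeds 28:
→ 4: sum 4, len 1
→ 0: sum 4, len 2
→ 9: sum 13, len 3
→ 5: sum 18, len 4
→ 5: sum 23, len 5
→ 0: sum 23, len 6
→ 9 (dropped 4): sum 28, len 6
→ 3 (dropped 0, 9): sum 22, len 5
→ 5: sum 27, len 6
→ 5 (dropped 5): sum 27, len 6
→ 2 (dropped 5): sum 24, len 6
→ 0: sum 24, len 7
→ 4: sum 28, len 8
→ 2 (dropped 0, 9): sum 21, len 7
→ 2: sum 23, len 8
→ 0: sum 23, len 9
Longest length seen: 9.

9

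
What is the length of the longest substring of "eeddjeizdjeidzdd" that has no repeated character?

add e: [e] len 1
add e (repeat e, move left end past it): [e] len 1
add d: [e, d] len 2
add d (repeat d, move left end past it): [d] len 1
add j: [d, j] len 2
add e: [d, j, e] len 3
add i: [d, j, e, i] len 4
add z: [d, j, e, i, z] len 5
add d (repeat d, move left end past it): [j, e, i, z, d] len 5
add j (repeat j, move left end past it): [e, i, z, d, j] len 5
add e (repeat e, move left end past it): [i, z, d, j, e] len 5
add i (repeat i, move left end past it): [z, d, j, e, i] len 5
add d (repeat d, move left end past it): [j, e, i, d] len 4
add z: [j, e, i, d, z] len 5
add d (repeat d, move left end past it): [z, d] len 2
add d (repeat d, move left end past it): [d] len 1
Longest all-distinct length: 5.

5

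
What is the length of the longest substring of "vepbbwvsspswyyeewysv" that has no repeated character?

add v: [v] len 1
add e: [v, e] len 2
add p: [v, e, p] len 3
add b: [v, e, p, b] len 4
add b (repeat b, move left end past it): [b] len 1
add w: [b, w] len 2
add v: [b, w, v] len 3
add s: [b, w, v, s] len 4
add s (repeat s, move left end past it): [s] len 1
add p: [s, p] len 2
add s (repeat s, move left end past it): [p, s] len 2
add w: [p, s, w] len 3
add y: [p, s, w, y] len 4
add y (repeat y, move left end past it): [y] len 1
add e: [y, e] len 2
add e (repeat e, move left end past it): [e] len 1
add w: [e, w] len 2
add y: [e, w, y] len 3
add s: [e, w, y, s] len 4
add v: [e, w, y, s, v] len 5
Longest all-distinct length: 5.

5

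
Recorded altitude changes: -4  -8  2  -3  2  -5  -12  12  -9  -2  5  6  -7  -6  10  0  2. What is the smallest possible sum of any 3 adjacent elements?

-4 -8 2 → sum -10
-8 2 -3 → sum -9
2 -3 2 → sum 1
-3 2 -5 → sum -6
2 -5 -12 → sum -15
-5 -12 12 → sum -5
-12 12 -9 → sum -9
12 -9 -2 → sum 1
-9 -2 5 → sum -6
-2 5 6 → sum 9
5 6 -7 → sum 4
6 -7 -6 → sum -7
-7 -6 10 → sum -3
-6 10 0 → sum 4
10 0 2 → sum 12
Smallest of these is -15.

-15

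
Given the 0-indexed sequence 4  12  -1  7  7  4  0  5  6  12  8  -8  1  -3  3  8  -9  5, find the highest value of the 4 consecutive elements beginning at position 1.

12

Elements at indices 1..4: 12, -1, 7, 7
max(12, -1, 7, 7) = 12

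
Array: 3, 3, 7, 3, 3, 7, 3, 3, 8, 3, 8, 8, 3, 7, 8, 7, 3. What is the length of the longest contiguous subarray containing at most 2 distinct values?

Extend right; when distinct count exceeds 2, shrink from the left:
add 3: window [3] (1 distinct), len 1
add 3: window [3, 3] (1 distinct), len 2
add 7: window [3, 3, 7] (2 distinct), len 3
add 3: window [3, 3, 7, 3] (2 distinct), len 4
add 3: window [3, 3, 7, 3, 3] (2 distinct), len 5
add 7: window [3, 3, 7, 3, 3, 7] (2 distinct), len 6
add 3: window [3, 3, 7, 3, 3, 7, 3] (2 distinct), len 7
add 3: window [3, 3, 7, 3, 3, 7, 3, 3] (2 distinct), len 8
add 8: window [3, 3, 8] (2 distinct), len 3
add 3: window [3, 3, 8, 3] (2 distinct), len 4
add 8: window [3, 3, 8, 3, 8] (2 distinct), len 5
add 8: window [3, 3, 8, 3, 8, 8] (2 distinct), len 6
add 3: window [3, 3, 8, 3, 8, 8, 3] (2 distinct), len 7
add 7: window [3, 7] (2 distinct), len 2
add 8: window [7, 8] (2 distinct), len 2
add 7: window [7, 8, 7] (2 distinct), len 3
add 3: window [7, 3] (2 distinct), len 2
Longest length with ≤2 distinct: 8.

8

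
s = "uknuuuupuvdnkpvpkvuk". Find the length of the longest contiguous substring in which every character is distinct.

6

add u: [u] len 1
add k: [u, k] len 2
add n: [u, k, n] len 3
add u (repeat u, move left end past it): [k, n, u] len 3
add u (repeat u, move left end past it): [u] len 1
add u (repeat u, move left end past it): [u] len 1
add u (repeat u, move left end past it): [u] len 1
add p: [u, p] len 2
add u (repeat u, move left end past it): [p, u] len 2
add v: [p, u, v] len 3
add d: [p, u, v, d] len 4
add n: [p, u, v, d, n] len 5
add k: [p, u, v, d, n, k] len 6
add p (repeat p, move left end past it): [u, v, d, n, k, p] len 6
add v (repeat v, move left end past it): [d, n, k, p, v] len 5
add p (repeat p, move left end past it): [v, p] len 2
add k: [v, p, k] len 3
add v (repeat v, move left end past it): [p, k, v] len 3
add u: [p, k, v, u] len 4
add k (repeat k, move left end past it): [v, u, k] len 3
Longest all-distinct length: 6.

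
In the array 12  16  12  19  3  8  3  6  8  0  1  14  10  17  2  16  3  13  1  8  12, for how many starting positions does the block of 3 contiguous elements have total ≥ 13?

[12, 16, 12] → sum 40  ≥ 13 ✓
[16, 12, 19] → sum 47  ≥ 13 ✓
[12, 19, 3] → sum 34  ≥ 13 ✓
[19, 3, 8] → sum 30  ≥ 13 ✓
[3, 8, 3] → sum 14  ≥ 13 ✓
[8, 3, 6] → sum 17  ≥ 13 ✓
[3, 6, 8] → sum 17  ≥ 13 ✓
[6, 8, 0] → sum 14  ≥ 13 ✓
[8, 0, 1] → sum 9
[0, 1, 14] → sum 15  ≥ 13 ✓
[1, 14, 10] → sum 25  ≥ 13 ✓
[14, 10, 17] → sum 41  ≥ 13 ✓
[10, 17, 2] → sum 29  ≥ 13 ✓
[17, 2, 16] → sum 35  ≥ 13 ✓
[2, 16, 3] → sum 21  ≥ 13 ✓
[16, 3, 13] → sum 32  ≥ 13 ✓
[3, 13, 1] → sum 17  ≥ 13 ✓
[13, 1, 8] → sum 22  ≥ 13 ✓
[1, 8, 12] → sum 21  ≥ 13 ✓
18 windows satisfy the condition.

18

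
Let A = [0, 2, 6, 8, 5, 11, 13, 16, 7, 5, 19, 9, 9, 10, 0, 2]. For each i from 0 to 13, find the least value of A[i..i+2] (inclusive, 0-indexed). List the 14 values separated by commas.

[0, 2, 6] → min 0
[2, 6, 8] → min 2
[6, 8, 5] → min 5
[8, 5, 11] → min 5
[5, 11, 13] → min 5
[11, 13, 16] → min 11
[13, 16, 7] → min 7
[16, 7, 5] → min 5
[7, 5, 19] → min 5
[5, 19, 9] → min 5
[19, 9, 9] → min 9
[9, 9, 10] → min 9
[9, 10, 0] → min 0
[10, 0, 2] → min 0

0, 2, 5, 5, 5, 11, 7, 5, 5, 5, 9, 9, 0, 0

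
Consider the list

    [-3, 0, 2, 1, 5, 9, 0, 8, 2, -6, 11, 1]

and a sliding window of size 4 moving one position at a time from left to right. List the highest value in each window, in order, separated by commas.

-3 0 2 1 → max 2
0 2 1 5 → max 5
2 1 5 9 → max 9
1 5 9 0 → max 9
5 9 0 8 → max 9
9 0 8 2 → max 9
0 8 2 -6 → max 8
8 2 -6 11 → max 11
2 -6 11 1 → max 11

2, 5, 9, 9, 9, 9, 8, 11, 11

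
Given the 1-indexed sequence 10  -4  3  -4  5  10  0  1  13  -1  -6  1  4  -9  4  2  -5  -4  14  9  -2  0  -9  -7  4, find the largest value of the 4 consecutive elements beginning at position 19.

14

Elements at indices 19..22: 14, 9, -2, 0
max(14, 9, -2, 0) = 14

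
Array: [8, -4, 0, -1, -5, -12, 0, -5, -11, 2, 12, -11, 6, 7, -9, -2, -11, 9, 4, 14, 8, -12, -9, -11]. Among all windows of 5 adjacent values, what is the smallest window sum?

-33

8 -4 0 -1 -5 → sum -2
-4 0 -1 -5 -12 → sum -22
0 -1 -5 -12 0 → sum -18
-1 -5 -12 0 -5 → sum -23
-5 -12 0 -5 -11 → sum -33
-12 0 -5 -11 2 → sum -26
0 -5 -11 2 12 → sum -2
-5 -11 2 12 -11 → sum -13
-11 2 12 -11 6 → sum -2
2 12 -11 6 7 → sum 16
12 -11 6 7 -9 → sum 5
-11 6 7 -9 -2 → sum -9
6 7 -9 -2 -11 → sum -9
7 -9 -2 -11 9 → sum -6
-9 -2 -11 9 4 → sum -9
-2 -11 9 4 14 → sum 14
-11 9 4 14 8 → sum 24
9 4 14 8 -12 → sum 23
4 14 8 -12 -9 → sum 5
14 8 -12 -9 -11 → sum -10
Smallest of these is -33.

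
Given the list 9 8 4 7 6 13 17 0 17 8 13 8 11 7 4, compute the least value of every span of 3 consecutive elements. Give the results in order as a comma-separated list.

4, 4, 4, 6, 6, 0, 0, 0, 8, 8, 8, 7, 4

(9, 8, 4) → min 4
(8, 4, 7) → min 4
(4, 7, 6) → min 4
(7, 6, 13) → min 6
(6, 13, 17) → min 6
(13, 17, 0) → min 0
(17, 0, 17) → min 0
(0, 17, 8) → min 0
(17, 8, 13) → min 8
(8, 13, 8) → min 8
(13, 8, 11) → min 8
(8, 11, 7) → min 7
(11, 7, 4) → min 4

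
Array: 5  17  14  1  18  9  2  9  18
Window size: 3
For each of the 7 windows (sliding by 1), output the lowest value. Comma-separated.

Sliding a size-3 window across the 9 values:
[5, 17, 14] → min 5
[17, 14, 1] → min 1
[14, 1, 18] → min 1
[1, 18, 9] → min 1
[18, 9, 2] → min 2
[9, 2, 9] → min 2
[2, 9, 18] → min 2

5, 1, 1, 1, 2, 2, 2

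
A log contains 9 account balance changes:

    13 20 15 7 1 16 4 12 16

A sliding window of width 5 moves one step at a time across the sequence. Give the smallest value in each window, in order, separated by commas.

1, 1, 1, 1, 1

Sliding a size-5 window across the 9 values:
(13, 20, 15, 7, 1) → min 1
(20, 15, 7, 1, 16) → min 1
(15, 7, 1, 16, 4) → min 1
(7, 1, 16, 4, 12) → min 1
(1, 16, 4, 12, 16) → min 1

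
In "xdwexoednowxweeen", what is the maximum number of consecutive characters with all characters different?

6

[x] len 1
[x, d] len 2
[x, d, w] len 3
[x, d, w, e] len 4
[d, w, e, x] len 4
[d, w, e, x, o] len 5
[x, o, e] len 3
[x, o, e, d] len 4
[x, o, e, d, n] len 5
[e, d, n, o] len 4
[e, d, n, o, w] len 5
[e, d, n, o, w, x] len 6
[x, w] len 2
[x, w, e] len 3
[e] len 1
[e] len 1
[e, n] len 2
Longest all-distinct length: 6.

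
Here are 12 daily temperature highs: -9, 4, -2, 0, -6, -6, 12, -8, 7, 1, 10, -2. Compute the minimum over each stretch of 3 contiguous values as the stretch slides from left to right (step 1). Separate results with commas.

-9, -2, -6, -6, -6, -8, -8, -8, 1, -2

[-9, 4, -2] → min -9
[4, -2, 0] → min -2
[-2, 0, -6] → min -6
[0, -6, -6] → min -6
[-6, -6, 12] → min -6
[-6, 12, -8] → min -8
[12, -8, 7] → min -8
[-8, 7, 1] → min -8
[7, 1, 10] → min 1
[1, 10, -2] → min -2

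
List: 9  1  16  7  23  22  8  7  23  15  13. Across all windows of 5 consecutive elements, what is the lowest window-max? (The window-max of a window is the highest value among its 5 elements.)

9 1 16 7 23 → max 23
1 16 7 23 22 → max 23
16 7 23 22 8 → max 23
7 23 22 8 7 → max 23
23 22 8 7 23 → max 23
22 8 7 23 15 → max 23
8 7 23 15 13 → max 23
Lowest of these is 23.

23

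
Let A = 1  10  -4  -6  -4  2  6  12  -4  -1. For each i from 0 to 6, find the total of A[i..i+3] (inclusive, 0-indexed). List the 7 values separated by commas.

1, -4, -12, -2, 16, 16, 13

1 10 -4 -6 → sum 1
10 -4 -6 -4 → sum -4
-4 -6 -4 2 → sum -12
-6 -4 2 6 → sum -2
-4 2 6 12 → sum 16
2 6 12 -4 → sum 16
6 12 -4 -1 → sum 13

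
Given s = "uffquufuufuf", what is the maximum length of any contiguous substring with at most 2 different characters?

[u] 1 distinct, len 1
[u, f] 2 distinct, len 2
[u, f, f] 2 distinct, len 3
[f, f, q] 2 distinct, len 3
[q, u] 2 distinct, len 2
[q, u, u] 2 distinct, len 3
[u, u, f] 2 distinct, len 3
[u, u, f, u] 2 distinct, len 4
[u, u, f, u, u] 2 distinct, len 5
[u, u, f, u, u, f] 2 distinct, len 6
[u, u, f, u, u, f, u] 2 distinct, len 7
[u, u, f, u, u, f, u, f] 2 distinct, len 8
Longest length with ≤2 distinct: 8.

8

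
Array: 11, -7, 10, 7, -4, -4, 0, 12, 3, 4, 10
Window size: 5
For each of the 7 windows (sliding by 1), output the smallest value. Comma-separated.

(11, -7, 10, 7, -4) → min -7
(-7, 10, 7, -4, -4) → min -7
(10, 7, -4, -4, 0) → min -4
(7, -4, -4, 0, 12) → min -4
(-4, -4, 0, 12, 3) → min -4
(-4, 0, 12, 3, 4) → min -4
(0, 12, 3, 4, 10) → min 0

-7, -7, -4, -4, -4, -4, 0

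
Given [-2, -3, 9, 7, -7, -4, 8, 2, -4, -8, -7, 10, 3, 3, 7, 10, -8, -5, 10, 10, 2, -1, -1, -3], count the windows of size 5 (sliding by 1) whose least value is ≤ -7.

(-2, -3, 9, 7, -7) → min -7  ≤ -7 ✓
(-3, 9, 7, -7, -4) → min -7  ≤ -7 ✓
(9, 7, -7, -4, 8) → min -7  ≤ -7 ✓
(7, -7, -4, 8, 2) → min -7  ≤ -7 ✓
(-7, -4, 8, 2, -4) → min -7  ≤ -7 ✓
(-4, 8, 2, -4, -8) → min -8  ≤ -7 ✓
(8, 2, -4, -8, -7) → min -8  ≤ -7 ✓
(2, -4, -8, -7, 10) → min -8  ≤ -7 ✓
(-4, -8, -7, 10, 3) → min -8  ≤ -7 ✓
(-8, -7, 10, 3, 3) → min -8  ≤ -7 ✓
(-7, 10, 3, 3, 7) → min -7  ≤ -7 ✓
(10, 3, 3, 7, 10) → min 3
(3, 3, 7, 10, -8) → min -8  ≤ -7 ✓
(3, 7, 10, -8, -5) → min -8  ≤ -7 ✓
(7, 10, -8, -5, 10) → min -8  ≤ -7 ✓
(10, -8, -5, 10, 10) → min -8  ≤ -7 ✓
(-8, -5, 10, 10, 2) → min -8  ≤ -7 ✓
(-5, 10, 10, 2, -1) → min -5
(10, 10, 2, -1, -1) → min -1
(10, 2, -1, -1, -3) → min -3
16 windows satisfy the condition.

16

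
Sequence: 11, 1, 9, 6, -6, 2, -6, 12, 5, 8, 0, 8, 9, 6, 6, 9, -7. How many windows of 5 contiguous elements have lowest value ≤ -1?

8

[11, 1, 9, 6, -6] → min -6  ≤ -1 ✓
[1, 9, 6, -6, 2] → min -6  ≤ -1 ✓
[9, 6, -6, 2, -6] → min -6  ≤ -1 ✓
[6, -6, 2, -6, 12] → min -6  ≤ -1 ✓
[-6, 2, -6, 12, 5] → min -6  ≤ -1 ✓
[2, -6, 12, 5, 8] → min -6  ≤ -1 ✓
[-6, 12, 5, 8, 0] → min -6  ≤ -1 ✓
[12, 5, 8, 0, 8] → min 0
[5, 8, 0, 8, 9] → min 0
[8, 0, 8, 9, 6] → min 0
[0, 8, 9, 6, 6] → min 0
[8, 9, 6, 6, 9] → min 6
[9, 6, 6, 9, -7] → min -7  ≤ -1 ✓
8 windows satisfy the condition.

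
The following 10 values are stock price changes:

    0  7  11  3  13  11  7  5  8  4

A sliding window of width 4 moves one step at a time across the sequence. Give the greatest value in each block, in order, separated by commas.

11, 13, 13, 13, 13, 11, 8

Sliding a size-4 window across the 10 values:
0 7 11 3 → max 11
7 11 3 13 → max 13
11 3 13 11 → max 13
3 13 11 7 → max 13
13 11 7 5 → max 13
11 7 5 8 → max 11
7 5 8 4 → max 8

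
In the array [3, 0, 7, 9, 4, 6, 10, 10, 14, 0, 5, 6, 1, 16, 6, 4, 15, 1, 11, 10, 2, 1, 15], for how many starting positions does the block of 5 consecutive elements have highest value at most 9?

3 0 7 9 4 → max 9  ≤ 9 ✓
0 7 9 4 6 → max 9  ≤ 9 ✓
7 9 4 6 10 → max 10
9 4 6 10 10 → max 10
4 6 10 10 14 → max 14
6 10 10 14 0 → max 14
10 10 14 0 5 → max 14
10 14 0 5 6 → max 14
14 0 5 6 1 → max 14
0 5 6 1 16 → max 16
5 6 1 16 6 → max 16
6 1 16 6 4 → max 16
1 16 6 4 15 → max 16
16 6 4 15 1 → max 16
6 4 15 1 11 → max 15
4 15 1 11 10 → max 15
15 1 11 10 2 → max 15
1 11 10 2 1 → max 11
11 10 2 1 15 → max 15
2 windows satisfy the condition.

2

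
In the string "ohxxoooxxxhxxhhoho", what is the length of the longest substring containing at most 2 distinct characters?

8

Extend right; when distinct count exceeds 2, shrink from the left:
[o] 1 distinct, len 1
[o, h] 2 distinct, len 2
[h, x] 2 distinct, len 2
[h, x, x] 2 distinct, len 3
[x, x, o] 2 distinct, len 3
[x, x, o, o] 2 distinct, len 4
[x, x, o, o, o] 2 distinct, len 5
[x, x, o, o, o, x] 2 distinct, len 6
[x, x, o, o, o, x, x] 2 distinct, len 7
[x, x, o, o, o, x, x, x] 2 distinct, len 8
[x, x, x, h] 2 distinct, len 4
[x, x, x, h, x] 2 distinct, len 5
[x, x, x, h, x, x] 2 distinct, len 6
[x, x, x, h, x, x, h] 2 distinct, len 7
[x, x, x, h, x, x, h, h] 2 distinct, len 8
[h, h, o] 2 distinct, len 3
[h, h, o, h] 2 distinct, len 4
[h, h, o, h, o] 2 distinct, len 5
Longest length with ≤2 distinct: 8.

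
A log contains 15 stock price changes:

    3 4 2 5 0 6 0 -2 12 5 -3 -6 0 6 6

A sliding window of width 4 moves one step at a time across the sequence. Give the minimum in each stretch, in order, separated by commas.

2, 0, 0, 0, -2, -2, -2, -3, -6, -6, -6, -6

3 4 2 5 → min 2
4 2 5 0 → min 0
2 5 0 6 → min 0
5 0 6 0 → min 0
0 6 0 -2 → min -2
6 0 -2 12 → min -2
0 -2 12 5 → min -2
-2 12 5 -3 → min -3
12 5 -3 -6 → min -6
5 -3 -6 0 → min -6
-3 -6 0 6 → min -6
-6 0 6 6 → min -6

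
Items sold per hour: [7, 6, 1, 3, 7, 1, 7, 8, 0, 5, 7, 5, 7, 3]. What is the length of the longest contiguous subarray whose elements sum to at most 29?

7

→ 7: sum 7, len 1
→ 6: sum 13, len 2
→ 1: sum 14, len 3
→ 3: sum 17, len 4
→ 7: sum 24, len 5
→ 1: sum 25, len 6
→ 7 (dropped 7): sum 25, len 6
→ 8 (dropped 6): sum 27, len 6
→ 0: sum 27, len 7
→ 5 (dropped 1, 3): sum 28, len 6
→ 7 (dropped 7): sum 28, len 6
→ 5 (dropped 1, 7): sum 25, len 5
→ 7 (dropped 8): sum 24, len 5
→ 3: sum 27, len 6
Longest length seen: 7.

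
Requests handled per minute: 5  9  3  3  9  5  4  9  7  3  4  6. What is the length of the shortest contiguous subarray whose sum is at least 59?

11

Extend right; whenever the sum reaches 59, record the length and shrink from the left:
add 5: running sum 5 < 59
add 9: running sum 14 < 59
add 3: running sum 17 < 59
add 3: running sum 20 < 59
add 9: running sum 29 < 59
add 5: running sum 34 < 59
add 4: running sum 38 < 59
add 9: running sum 47 < 59
add 7: running sum 54 < 59
add 3: running sum 57 < 59
end 10: [5, 9, 3, 3, 9, 5, 4, 9, 7, 3, 4] sum 61, len 11
end 11: [9, 3, 3, 9, 5, 4, 9, 7, 3, 4, 6] sum 62, len 11
Shortest qualifying length: 11.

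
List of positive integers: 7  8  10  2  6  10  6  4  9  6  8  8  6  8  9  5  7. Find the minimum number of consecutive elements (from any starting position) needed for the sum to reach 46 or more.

7

add 7: running sum 7 < 46
add 8: running sum 15 < 46
add 10: running sum 25 < 46
add 2: running sum 27 < 46
add 6: running sum 33 < 46
add 10: running sum 43 < 46
end 6: [7, 8, 10, 2, 6, 10, 6] sum 49, len 7
end 7: [8, 10, 2, 6, 10, 6, 4] sum 46, len 7
end 8: [10, 2, 6, 10, 6, 4, 9] sum 47, len 7
end 9: [10, 2, 6, 10, 6, 4, 9, 6] sum 53, len 8
end 10: [6, 10, 6, 4, 9, 6, 8] sum 49, len 7
end 11: [10, 6, 4, 9, 6, 8, 8] sum 51, len 7
end 12: [6, 4, 9, 6, 8, 8, 6] sum 47, len 7
end 13: [4, 9, 6, 8, 8, 6, 8] sum 49, len 7
end 14: [9, 6, 8, 8, 6, 8, 9] sum 54, len 7
end 15: [6, 8, 8, 6, 8, 9, 5] sum 50, len 7
end 16: [8, 8, 6, 8, 9, 5, 7] sum 51, len 7
Shortest qualifying length: 7.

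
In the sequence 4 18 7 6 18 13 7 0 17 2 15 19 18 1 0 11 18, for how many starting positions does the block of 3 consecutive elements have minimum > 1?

8

(4, 18, 7) → min 4  > 1 ✓
(18, 7, 6) → min 6  > 1 ✓
(7, 6, 18) → min 6  > 1 ✓
(6, 18, 13) → min 6  > 1 ✓
(18, 13, 7) → min 7  > 1 ✓
(13, 7, 0) → min 0
(7, 0, 17) → min 0
(0, 17, 2) → min 0
(17, 2, 15) → min 2  > 1 ✓
(2, 15, 19) → min 2  > 1 ✓
(15, 19, 18) → min 15  > 1 ✓
(19, 18, 1) → min 1
(18, 1, 0) → min 0
(1, 0, 11) → min 0
(0, 11, 18) → min 0
8 windows satisfy the condition.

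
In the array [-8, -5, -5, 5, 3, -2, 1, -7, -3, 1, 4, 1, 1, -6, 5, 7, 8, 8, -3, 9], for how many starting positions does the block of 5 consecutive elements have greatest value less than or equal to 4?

(-8, -5, -5, 5, 3) → max 5
(-5, -5, 5, 3, -2) → max 5
(-5, 5, 3, -2, 1) → max 5
(5, 3, -2, 1, -7) → max 5
(3, -2, 1, -7, -3) → max 3  ≤ 4 ✓
(-2, 1, -7, -3, 1) → max 1  ≤ 4 ✓
(1, -7, -3, 1, 4) → max 4  ≤ 4 ✓
(-7, -3, 1, 4, 1) → max 4  ≤ 4 ✓
(-3, 1, 4, 1, 1) → max 4  ≤ 4 ✓
(1, 4, 1, 1, -6) → max 4  ≤ 4 ✓
(4, 1, 1, -6, 5) → max 5
(1, 1, -6, 5, 7) → max 7
(1, -6, 5, 7, 8) → max 8
(-6, 5, 7, 8, 8) → max 8
(5, 7, 8, 8, -3) → max 8
(7, 8, 8, -3, 9) → max 9
6 windows satisfy the condition.

6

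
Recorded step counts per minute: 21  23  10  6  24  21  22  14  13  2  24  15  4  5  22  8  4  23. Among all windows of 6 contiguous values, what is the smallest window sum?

21 23 10 6 24 21 → sum 105
23 10 6 24 21 22 → sum 106
10 6 24 21 22 14 → sum 97
6 24 21 22 14 13 → sum 100
24 21 22 14 13 2 → sum 96
21 22 14 13 2 24 → sum 96
22 14 13 2 24 15 → sum 90
14 13 2 24 15 4 → sum 72
13 2 24 15 4 5 → sum 63
2 24 15 4 5 22 → sum 72
24 15 4 5 22 8 → sum 78
15 4 5 22 8 4 → sum 58
4 5 22 8 4 23 → sum 66
Smallest of these is 58.

58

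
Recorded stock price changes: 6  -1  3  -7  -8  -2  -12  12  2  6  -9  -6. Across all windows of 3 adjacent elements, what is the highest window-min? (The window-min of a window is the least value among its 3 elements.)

[6, -1, 3] → min -1
[-1, 3, -7] → min -7
[3, -7, -8] → min -8
[-7, -8, -2] → min -8
[-8, -2, -12] → min -12
[-2, -12, 12] → min -12
[-12, 12, 2] → min -12
[12, 2, 6] → min 2
[2, 6, -9] → min -9
[6, -9, -6] → min -9
Highest of these is 2.

2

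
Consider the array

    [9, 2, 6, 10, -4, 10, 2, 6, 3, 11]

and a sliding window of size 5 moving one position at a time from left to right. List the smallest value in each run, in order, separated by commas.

9 2 6 10 -4 → min -4
2 6 10 -4 10 → min -4
6 10 -4 10 2 → min -4
10 -4 10 2 6 → min -4
-4 10 2 6 3 → min -4
10 2 6 3 11 → min 2

-4, -4, -4, -4, -4, 2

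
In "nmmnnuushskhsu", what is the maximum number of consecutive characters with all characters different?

4

[n] len 1
[n, m] len 2
[m] len 1
[m, n] len 2
[n] len 1
[n, u] len 2
[u] len 1
[u, s] len 2
[u, s, h] len 3
[h, s] len 2
[h, s, k] len 3
[s, k, h] len 3
[k, h, s] len 3
[k, h, s, u] len 4
Longest all-distinct length: 4.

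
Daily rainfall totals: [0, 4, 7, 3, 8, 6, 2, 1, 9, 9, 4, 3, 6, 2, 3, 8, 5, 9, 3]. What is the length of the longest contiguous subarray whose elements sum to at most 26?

6

Extend to the right; shrink from the left whenever the sum exceeds 26:
add 0: [0] sum 0, len 1
add 4: [0, 4] sum 4, len 2
add 7: [0, 4, 7] sum 11, len 3
add 3: [0, 4, 7, 3] sum 14, len 4
add 8: [0, 4, 7, 3, 8] sum 22, len 5
add 6: [7, 3, 8, 6] sum 24, len 4
add 2: [7, 3, 8, 6, 2] sum 26, len 5
add 1: [3, 8, 6, 2, 1] sum 20, len 5
add 9: [8, 6, 2, 1, 9] sum 26, len 5
add 9: [2, 1, 9, 9] sum 21, len 4
add 4: [2, 1, 9, 9, 4] sum 25, len 5
add 3: [1, 9, 9, 4, 3] sum 26, len 5
add 6: [9, 4, 3, 6] sum 22, len 4
add 2: [9, 4, 3, 6, 2] sum 24, len 5
add 3: [4, 3, 6, 2, 3] sum 18, len 5
add 8: [4, 3, 6, 2, 3, 8] sum 26, len 6
add 5: [6, 2, 3, 8, 5] sum 24, len 5
add 9: [3, 8, 5, 9] sum 25, len 4
add 3: [8, 5, 9, 3] sum 25, len 4
Longest length seen: 6.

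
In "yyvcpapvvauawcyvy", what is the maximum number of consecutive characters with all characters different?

6

add y: [y] len 1
add y (repeat y, move left end past it): [y] len 1
add v: [y, v] len 2
add c: [y, v, c] len 3
add p: [y, v, c, p] len 4
add a: [y, v, c, p, a] len 5
add p (repeat p, move left end past it): [a, p] len 2
add v: [a, p, v] len 3
add v (repeat v, move left end past it): [v] len 1
add a: [v, a] len 2
add u: [v, a, u] len 3
add a (repeat a, move left end past it): [u, a] len 2
add w: [u, a, w] len 3
add c: [u, a, w, c] len 4
add y: [u, a, w, c, y] len 5
add v: [u, a, w, c, y, v] len 6
add y (repeat y, move left end past it): [v, y] len 2
Longest all-distinct length: 6.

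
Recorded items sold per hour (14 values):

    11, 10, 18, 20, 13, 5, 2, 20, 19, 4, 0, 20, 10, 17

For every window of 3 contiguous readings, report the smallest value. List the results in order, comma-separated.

(11, 10, 18) → min 10
(10, 18, 20) → min 10
(18, 20, 13) → min 13
(20, 13, 5) → min 5
(13, 5, 2) → min 2
(5, 2, 20) → min 2
(2, 20, 19) → min 2
(20, 19, 4) → min 4
(19, 4, 0) → min 0
(4, 0, 20) → min 0
(0, 20, 10) → min 0
(20, 10, 17) → min 10

10, 10, 13, 5, 2, 2, 2, 4, 0, 0, 0, 10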